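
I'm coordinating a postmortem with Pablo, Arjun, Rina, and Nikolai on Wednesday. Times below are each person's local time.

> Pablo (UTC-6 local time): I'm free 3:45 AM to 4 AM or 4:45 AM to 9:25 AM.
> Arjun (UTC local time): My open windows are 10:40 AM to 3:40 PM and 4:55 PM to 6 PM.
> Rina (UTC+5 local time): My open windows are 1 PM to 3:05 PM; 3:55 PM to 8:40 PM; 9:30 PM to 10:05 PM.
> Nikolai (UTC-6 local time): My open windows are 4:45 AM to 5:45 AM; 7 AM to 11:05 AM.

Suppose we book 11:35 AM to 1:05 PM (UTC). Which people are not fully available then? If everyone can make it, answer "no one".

Nikolai

Pablo in UTC: 09:45-10:00, 10:45-15:25 (add 6h to convert from UTC-6).
Arjun in UTC: 10:40-15:40, 16:55-18:00.
Rina in UTC: 08:00-10:05, 10:55-15:40, 16:30-17:05 (subtract 5h to convert from UTC+5).
Nikolai in UTC: 10:45-11:45, 13:00-17:05 (add 6h to convert from UTC-6).
Pablo: free for 11:35-13:05. Arjun: free for 11:35-13:05. Rina: free for 11:35-13:05. Nikolai: not fully free for 11:35-13:05.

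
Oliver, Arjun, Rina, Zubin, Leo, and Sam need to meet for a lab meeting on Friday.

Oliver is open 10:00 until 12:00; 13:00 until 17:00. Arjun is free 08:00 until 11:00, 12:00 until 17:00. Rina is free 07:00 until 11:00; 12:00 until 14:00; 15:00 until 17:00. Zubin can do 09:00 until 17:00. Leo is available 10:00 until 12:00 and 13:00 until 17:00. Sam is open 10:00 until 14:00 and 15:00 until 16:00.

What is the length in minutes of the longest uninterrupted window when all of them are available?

Oliver ∩ Arjun: 10:00-11:00, 13:00-17:00.
Oliver ∩ Arjun ∩ Rina: 10:00-11:00, 13:00-14:00, 15:00-17:00.
Oliver ∩ Arjun ∩ Rina ∩ Zubin: 10:00-11:00, 13:00-14:00, 15:00-17:00.
Oliver ∩ Arjun ∩ Rina ∩ Zubin ∩ Leo: 10:00-11:00, 13:00-14:00, 15:00-17:00.
Oliver ∩ Arjun ∩ Rina ∩ Zubin ∩ Leo ∩ Sam: 10:00-11:00, 13:00-14:00, 15:00-16:00.
The longest is 10:00-11:00 at 60 minutes.

60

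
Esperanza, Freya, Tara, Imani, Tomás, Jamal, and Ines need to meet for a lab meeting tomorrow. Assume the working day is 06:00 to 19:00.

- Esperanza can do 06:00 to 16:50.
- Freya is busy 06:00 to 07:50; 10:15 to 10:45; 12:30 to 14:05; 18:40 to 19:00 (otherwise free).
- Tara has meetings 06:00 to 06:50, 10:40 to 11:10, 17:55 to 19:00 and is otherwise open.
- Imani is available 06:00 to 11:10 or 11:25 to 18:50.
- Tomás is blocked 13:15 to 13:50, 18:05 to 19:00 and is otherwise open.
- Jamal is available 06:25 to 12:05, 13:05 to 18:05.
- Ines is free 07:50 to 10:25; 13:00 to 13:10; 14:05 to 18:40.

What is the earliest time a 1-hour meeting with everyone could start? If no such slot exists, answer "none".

07:50

Esperanza free: 06:00-16:50.
Freya free: 07:50-10:15, 10:45-12:30, 14:05-18:40 (invert busy blocks within the working day).
Tara free: 06:50-10:40, 11:10-17:55 (invert busy blocks within the working day).
Imani free: 06:00-11:10, 11:25-18:50.
Tomás free: 06:00-13:15, 13:50-18:05 (invert busy blocks within the working day).
Jamal free: 06:25-12:05, 13:05-18:05.
Ines free: 07:50-10:25, 13:00-13:10, 14:05-18:40.
Esperanza ∩ Freya: 07:50-10:15, 10:45-12:30, 14:05-16:50.
Esperanza ∩ Freya ∩ Tara: 07:50-10:15, 11:10-12:30, 14:05-16:50.
Esperanza ∩ Freya ∩ Tara ∩ Imani: 07:50-10:15, 11:25-12:30, 14:05-16:50.
Esperanza ∩ Freya ∩ Tara ∩ Imani ∩ Tomás: 07:50-10:15, 11:25-12:30, 14:05-16:50.
Esperanza ∩ Freya ∩ Tara ∩ Imani ∩ Tomás ∩ Jamal: 07:50-10:15, 11:25-12:05, 14:05-16:50.
Esperanza ∩ Freya ∩ Tara ∩ Imani ∩ Tomás ∩ Jamal ∩ Ines: 07:50-10:15, 14:05-16:50.
The first common window of at least 60 minutes is 07:50-10:15, so the earliest start is 07:50.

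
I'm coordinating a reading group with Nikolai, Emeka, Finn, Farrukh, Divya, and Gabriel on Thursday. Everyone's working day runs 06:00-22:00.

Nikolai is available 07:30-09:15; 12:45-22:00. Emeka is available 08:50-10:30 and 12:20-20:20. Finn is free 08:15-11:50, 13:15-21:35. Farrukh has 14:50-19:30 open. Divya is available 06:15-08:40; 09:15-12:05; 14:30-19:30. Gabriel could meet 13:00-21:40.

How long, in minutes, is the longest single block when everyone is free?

Nikolai ∩ Emeka: 08:50-09:15, 12:45-20:20.
Nikolai ∩ Emeka ∩ Finn: 08:50-09:15, 13:15-20:20.
Nikolai ∩ Emeka ∩ Finn ∩ Farrukh: 14:50-19:30.
Nikolai ∩ Emeka ∩ Finn ∩ Farrukh ∩ Divya: 14:50-19:30.
Nikolai ∩ Emeka ∩ Finn ∩ Farrukh ∩ Divya ∩ Gabriel: 14:50-19:30.
So the common availability across everyone is 14:50-19:30.
The longest is 14:50-19:30 at 280 minutes.

280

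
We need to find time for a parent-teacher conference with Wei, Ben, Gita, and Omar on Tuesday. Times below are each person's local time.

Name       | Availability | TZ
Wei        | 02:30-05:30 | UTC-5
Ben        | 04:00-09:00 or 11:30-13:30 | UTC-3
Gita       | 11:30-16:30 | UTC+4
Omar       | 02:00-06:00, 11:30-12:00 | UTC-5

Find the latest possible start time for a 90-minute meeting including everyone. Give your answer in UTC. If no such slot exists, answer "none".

Wei in UTC: 07:30-10:30 (add 5h to convert from UTC-5).
Ben in UTC: 07:00-12:00, 14:30-16:30 (add 3h to convert from UTC-3).
Gita in UTC: 07:30-12:30 (subtract 4h to convert from UTC+4).
Omar in UTC: 07:00-11:00, 16:30-17:00 (add 5h to convert from UTC-5).
Wei ∩ Ben: 07:30-10:30.
Wei ∩ Ben ∩ Gita: 07:30-10:30.
Wei ∩ Ben ∩ Gita ∩ Omar: 07:30-10:30.
The last common window of at least 90 minutes is 07:30-10:30; a 90-minute meeting can start as late as 09:00 and still end by 10:30.

09:00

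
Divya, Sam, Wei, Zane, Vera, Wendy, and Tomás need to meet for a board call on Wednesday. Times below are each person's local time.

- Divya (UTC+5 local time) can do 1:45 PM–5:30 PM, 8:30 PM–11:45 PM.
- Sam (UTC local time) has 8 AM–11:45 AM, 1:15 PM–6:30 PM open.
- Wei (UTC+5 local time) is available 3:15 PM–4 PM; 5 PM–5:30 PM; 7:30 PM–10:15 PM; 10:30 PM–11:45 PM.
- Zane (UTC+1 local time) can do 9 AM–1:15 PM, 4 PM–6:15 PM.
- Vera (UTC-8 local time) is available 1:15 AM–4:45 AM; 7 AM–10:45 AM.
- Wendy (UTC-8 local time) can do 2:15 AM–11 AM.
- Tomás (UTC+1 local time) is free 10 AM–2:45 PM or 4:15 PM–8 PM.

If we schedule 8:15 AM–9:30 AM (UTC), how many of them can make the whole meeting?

2

Divya in UTC: 08:45-12:30, 15:30-18:45 (subtract 5h to convert from UTC+5).
Sam in UTC: 08:00-11:45, 13:15-18:30.
Wei in UTC: 10:15-11:00, 12:00-12:30, 14:30-17:15, 17:30-18:45 (subtract 5h to convert from UTC+5).
Zane in UTC: 08:00-12:15, 15:00-17:15 (subtract 1h to convert from UTC+1).
Vera in UTC: 09:15-12:45, 15:00-18:45 (add 8h to convert from UTC-8).
Wendy in UTC: 10:15-19:00 (add 8h to convert from UTC-8).
Tomás in UTC: 09:00-13:45, 15:15-19:00 (subtract 1h to convert from UTC+1).
Sam and Zane can make the full 08:15-09:30 slot — that's 2.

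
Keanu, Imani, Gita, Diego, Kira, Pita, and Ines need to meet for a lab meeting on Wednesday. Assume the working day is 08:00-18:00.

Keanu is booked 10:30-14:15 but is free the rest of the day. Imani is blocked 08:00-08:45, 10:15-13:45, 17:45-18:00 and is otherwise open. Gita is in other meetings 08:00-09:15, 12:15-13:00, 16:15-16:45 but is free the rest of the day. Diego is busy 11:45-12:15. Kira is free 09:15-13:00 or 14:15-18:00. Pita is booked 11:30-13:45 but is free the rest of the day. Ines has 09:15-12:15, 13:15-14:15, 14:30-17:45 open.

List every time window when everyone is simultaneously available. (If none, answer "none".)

Keanu free: 08:00-10:30, 14:15-18:00 (invert busy blocks within the working day).
Imani free: 08:45-10:15, 13:45-17:45 (invert busy blocks within the working day).
Gita free: 09:15-12:15, 13:00-16:15, 16:45-18:00 (invert busy blocks within the working day).
Diego free: 08:00-11:45, 12:15-18:00 (invert busy blocks within the working day).
Kira free: 09:15-13:00, 14:15-18:00.
Pita free: 08:00-11:30, 13:45-18:00 (invert busy blocks within the working day).
Ines free: 09:15-12:15, 13:15-14:15, 14:30-17:45.
Keanu ∩ Imani: 08:45-10:15, 14:15-17:45.
Keanu ∩ Imani ∩ Gita: 09:15-10:15, 14:15-16:15, 16:45-17:45.
Keanu ∩ Imani ∩ Gita ∩ Diego: 09:15-10:15, 14:15-16:15, 16:45-17:45.
Keanu ∩ Imani ∩ Gita ∩ Diego ∩ Kira: 09:15-10:15, 14:15-16:15, 16:45-17:45.
Keanu ∩ Imani ∩ Gita ∩ Diego ∩ Kira ∩ Pita: 09:15-10:15, 14:15-16:15, 16:45-17:45.
Keanu ∩ Imani ∩ Gita ∩ Diego ∩ Kira ∩ Pita ∩ Ines: 09:15-10:15, 14:30-16:15, 16:45-17:45.
So the common availability across everyone is 09:15-10:15, 14:30-16:15, 16:45-17:45.

09:15-10:15, 14:30-16:15, 16:45-17:45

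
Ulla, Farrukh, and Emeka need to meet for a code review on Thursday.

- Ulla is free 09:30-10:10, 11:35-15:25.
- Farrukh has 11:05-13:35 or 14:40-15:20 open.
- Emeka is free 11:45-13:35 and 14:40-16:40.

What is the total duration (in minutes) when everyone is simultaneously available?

150

Ulla ∩ Farrukh: 11:35-13:35, 14:40-15:20.
Ulla ∩ Farrukh ∩ Emeka: 11:45-13:35, 14:40-15:20.
Summing the common windows: 110 + 40 = 150 minutes.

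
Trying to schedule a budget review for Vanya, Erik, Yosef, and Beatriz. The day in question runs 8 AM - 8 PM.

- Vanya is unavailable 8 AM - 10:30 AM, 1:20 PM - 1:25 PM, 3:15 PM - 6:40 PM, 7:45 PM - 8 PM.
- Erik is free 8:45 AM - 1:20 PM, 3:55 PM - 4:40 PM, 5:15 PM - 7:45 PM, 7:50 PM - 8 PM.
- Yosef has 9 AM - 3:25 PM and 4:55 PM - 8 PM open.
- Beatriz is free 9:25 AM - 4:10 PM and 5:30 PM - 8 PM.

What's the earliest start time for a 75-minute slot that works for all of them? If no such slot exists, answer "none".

10:30

Vanya free: 10:30-13:20, 13:25-15:15, 18:40-19:45 (invert busy blocks within the working day).
Erik free: 08:45-13:20, 15:55-16:40, 17:15-19:45, 19:50-20:00.
Yosef free: 09:00-15:25, 16:55-20:00.
Beatriz free: 09:25-16:10, 17:30-20:00.
Vanya ∩ Erik: 10:30-13:20, 18:40-19:45.
Vanya ∩ Erik ∩ Yosef: 10:30-13:20, 18:40-19:45.
Vanya ∩ Erik ∩ Yosef ∩ Beatriz: 10:30-13:20, 18:40-19:45.
The first common window of at least 75 minutes is 10:30-13:20, so the earliest start is 10:30.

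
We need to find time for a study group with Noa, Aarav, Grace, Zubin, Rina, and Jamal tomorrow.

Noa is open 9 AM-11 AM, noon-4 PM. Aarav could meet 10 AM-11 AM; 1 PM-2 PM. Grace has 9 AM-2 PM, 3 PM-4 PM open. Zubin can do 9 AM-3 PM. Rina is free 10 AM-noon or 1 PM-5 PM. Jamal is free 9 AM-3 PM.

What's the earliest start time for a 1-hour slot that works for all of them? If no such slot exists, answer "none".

10:00

Noa ∩ Aarav: 10:00-11:00, 13:00-14:00.
Noa ∩ Aarav ∩ Grace: 10:00-11:00, 13:00-14:00.
Noa ∩ Aarav ∩ Grace ∩ Zubin: 10:00-11:00, 13:00-14:00.
Noa ∩ Aarav ∩ Grace ∩ Zubin ∩ Rina: 10:00-11:00, 13:00-14:00.
Noa ∩ Aarav ∩ Grace ∩ Zubin ∩ Rina ∩ Jamal: 10:00-11:00, 13:00-14:00.
The first common window of at least 60 minutes is 10:00-11:00, so the earliest start is 10:00.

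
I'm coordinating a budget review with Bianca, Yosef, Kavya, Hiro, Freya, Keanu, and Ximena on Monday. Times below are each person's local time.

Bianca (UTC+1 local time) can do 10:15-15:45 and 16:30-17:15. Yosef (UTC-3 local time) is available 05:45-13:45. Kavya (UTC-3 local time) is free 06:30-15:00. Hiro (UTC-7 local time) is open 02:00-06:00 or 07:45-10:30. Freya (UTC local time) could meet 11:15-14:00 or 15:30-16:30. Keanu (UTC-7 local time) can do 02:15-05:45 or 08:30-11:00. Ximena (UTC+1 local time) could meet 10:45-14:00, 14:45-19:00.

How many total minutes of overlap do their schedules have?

135

Bianca in UTC: 09:15-14:45, 15:30-16:15 (subtract 1h to convert from UTC+1).
Yosef in UTC: 08:45-16:45 (add 3h to convert from UTC-3).
Kavya in UTC: 09:30-18:00 (add 3h to convert from UTC-3).
Hiro in UTC: 09:00-13:00, 14:45-17:30 (add 7h to convert from UTC-7).
Freya in UTC: 11:15-14:00, 15:30-16:30.
Keanu in UTC: 09:15-12:45, 15:30-18:00 (add 7h to convert from UTC-7).
Ximena in UTC: 09:45-13:00, 13:45-18:00 (subtract 1h to convert from UTC+1).
Bianca ∩ Yosef: 09:15-14:45, 15:30-16:15.
Bianca ∩ Yosef ∩ Kavya: 09:30-14:45, 15:30-16:15.
Bianca ∩ Yosef ∩ Kavya ∩ Hiro: 09:30-13:00, 15:30-16:15.
Bianca ∩ Yosef ∩ Kavya ∩ Hiro ∩ Freya: 11:15-13:00, 15:30-16:15.
Bianca ∩ Yosef ∩ Kavya ∩ Hiro ∩ Freya ∩ Keanu: 11:15-12:45, 15:30-16:15.
Bianca ∩ Yosef ∩ Kavya ∩ Hiro ∩ Freya ∩ Keanu ∩ Ximena: 11:15-12:45, 15:30-16:15.
Summing the common windows: 90 + 45 = 135 minutes.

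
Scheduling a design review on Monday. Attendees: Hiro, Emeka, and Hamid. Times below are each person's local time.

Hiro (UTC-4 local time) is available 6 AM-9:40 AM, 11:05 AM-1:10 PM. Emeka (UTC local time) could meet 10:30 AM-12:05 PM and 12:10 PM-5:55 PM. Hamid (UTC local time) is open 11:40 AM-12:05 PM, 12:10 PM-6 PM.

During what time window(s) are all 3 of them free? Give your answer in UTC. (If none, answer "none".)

Hiro in UTC: 10:00-13:40, 15:05-17:10 (add 4h to convert from UTC-4).
Emeka in UTC: 10:30-12:05, 12:10-17:55.
Hamid in UTC: 11:40-12:05, 12:10-18:00.
Hiro ∩ Emeka: 10:30-12:05, 12:10-13:40, 15:05-17:10.
Hiro ∩ Emeka ∩ Hamid: 11:40-12:05, 12:10-13:40, 15:05-17:10.

11:40-12:05, 12:10-13:40, 15:05-17:10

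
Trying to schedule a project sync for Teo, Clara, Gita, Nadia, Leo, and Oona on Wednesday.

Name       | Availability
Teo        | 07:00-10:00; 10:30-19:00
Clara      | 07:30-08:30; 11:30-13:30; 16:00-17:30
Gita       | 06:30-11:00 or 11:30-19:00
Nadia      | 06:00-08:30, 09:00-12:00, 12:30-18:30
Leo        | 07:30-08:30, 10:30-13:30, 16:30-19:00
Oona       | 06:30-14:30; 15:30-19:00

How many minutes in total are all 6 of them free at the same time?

Teo ∩ Clara: 07:30-08:30, 11:30-13:30, 16:00-17:30.
Teo ∩ Clara ∩ Gita: 07:30-08:30, 11:30-13:30, 16:00-17:30.
Teo ∩ Clara ∩ Gita ∩ Nadia: 07:30-08:30, 11:30-12:00, 12:30-13:30, 16:00-17:30.
Teo ∩ Clara ∩ Gita ∩ Nadia ∩ Leo: 07:30-08:30, 11:30-12:00, 12:30-13:30, 16:30-17:30.
Teo ∩ Clara ∩ Gita ∩ Nadia ∩ Leo ∩ Oona: 07:30-08:30, 11:30-12:00, 12:30-13:30, 16:30-17:30.
Summing the common windows: 60 + 30 + 60 + 60 = 210 minutes.

210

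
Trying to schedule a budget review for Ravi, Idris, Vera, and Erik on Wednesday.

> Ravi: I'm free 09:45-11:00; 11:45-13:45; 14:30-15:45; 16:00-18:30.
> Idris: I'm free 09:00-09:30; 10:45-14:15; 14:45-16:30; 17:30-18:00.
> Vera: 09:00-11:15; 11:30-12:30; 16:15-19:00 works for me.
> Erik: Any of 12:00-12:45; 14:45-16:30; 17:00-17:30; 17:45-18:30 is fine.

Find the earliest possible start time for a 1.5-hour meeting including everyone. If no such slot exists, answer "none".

none

Ravi ∩ Idris: 10:45-11:00, 11:45-13:45, 14:45-15:45, 16:00-16:30, 17:30-18:00.
Ravi ∩ Idris ∩ Vera: 10:45-11:00, 11:45-12:30, 16:15-16:30, 17:30-18:00.
Ravi ∩ Idris ∩ Vera ∩ Erik: 12:00-12:30, 16:15-16:30, 17:45-18:00.
No common window is at least 90 minutes long.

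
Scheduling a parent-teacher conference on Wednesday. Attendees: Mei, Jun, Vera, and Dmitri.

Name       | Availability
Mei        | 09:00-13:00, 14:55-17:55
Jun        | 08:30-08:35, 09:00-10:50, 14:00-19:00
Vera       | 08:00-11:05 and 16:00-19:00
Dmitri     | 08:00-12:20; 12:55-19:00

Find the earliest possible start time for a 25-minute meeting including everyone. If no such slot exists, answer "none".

Mei ∩ Jun: 09:00-10:50, 14:55-17:55.
Mei ∩ Jun ∩ Vera: 09:00-10:50, 16:00-17:55.
Mei ∩ Jun ∩ Vera ∩ Dmitri: 09:00-10:50, 16:00-17:55.
So the common availability across everyone is 09:00-10:50, 16:00-17:55.
The first common window of at least 25 minutes is 09:00-10:50, so the earliest start is 09:00.

09:00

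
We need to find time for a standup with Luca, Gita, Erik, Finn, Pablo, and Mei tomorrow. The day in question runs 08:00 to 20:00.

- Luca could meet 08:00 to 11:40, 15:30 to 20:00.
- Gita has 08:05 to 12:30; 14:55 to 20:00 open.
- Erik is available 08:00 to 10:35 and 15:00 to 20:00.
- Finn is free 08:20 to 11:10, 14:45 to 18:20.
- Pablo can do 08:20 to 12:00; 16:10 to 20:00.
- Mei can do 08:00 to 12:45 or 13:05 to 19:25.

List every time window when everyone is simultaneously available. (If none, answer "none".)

08:20-10:35, 16:10-18:20

Luca ∩ Gita: 08:05-11:40, 15:30-20:00.
Luca ∩ Gita ∩ Erik: 08:05-10:35, 15:30-20:00.
Luca ∩ Gita ∩ Erik ∩ Finn: 08:20-10:35, 15:30-18:20.
Luca ∩ Gita ∩ Erik ∩ Finn ∩ Pablo: 08:20-10:35, 16:10-18:20.
Luca ∩ Gita ∩ Erik ∩ Finn ∩ Pablo ∩ Mei: 08:20-10:35, 16:10-18:20.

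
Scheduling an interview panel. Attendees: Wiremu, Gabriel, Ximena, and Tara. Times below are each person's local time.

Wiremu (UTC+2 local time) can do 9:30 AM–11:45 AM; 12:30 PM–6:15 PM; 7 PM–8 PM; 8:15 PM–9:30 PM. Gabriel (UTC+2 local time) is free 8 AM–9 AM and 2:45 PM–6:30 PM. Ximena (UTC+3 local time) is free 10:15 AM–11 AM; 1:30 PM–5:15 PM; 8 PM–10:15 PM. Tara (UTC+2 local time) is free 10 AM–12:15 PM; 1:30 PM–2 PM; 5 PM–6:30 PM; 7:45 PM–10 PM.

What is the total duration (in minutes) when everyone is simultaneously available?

0

Wiremu in UTC: 07:30-09:45, 10:30-16:15, 17:00-18:00, 18:15-19:30 (subtract 2h to convert from UTC+2).
Gabriel in UTC: 06:00-07:00, 12:45-16:30 (subtract 2h to convert from UTC+2).
Ximena in UTC: 07:15-08:00, 10:30-14:15, 17:00-19:15 (subtract 3h to convert from UTC+3).
Tara in UTC: 08:00-10:15, 11:30-12:00, 15:00-16:30, 17:45-20:00 (subtract 2h to convert from UTC+2).
Wiremu ∩ Gabriel: 12:45-16:15.
Wiremu ∩ Gabriel ∩ Ximena: 12:45-14:15.
Wiremu ∩ Gabriel ∩ Ximena ∩ Tara: ∅.
There is no time when everyone is free.
There is no common window, so the total is 0 minutes.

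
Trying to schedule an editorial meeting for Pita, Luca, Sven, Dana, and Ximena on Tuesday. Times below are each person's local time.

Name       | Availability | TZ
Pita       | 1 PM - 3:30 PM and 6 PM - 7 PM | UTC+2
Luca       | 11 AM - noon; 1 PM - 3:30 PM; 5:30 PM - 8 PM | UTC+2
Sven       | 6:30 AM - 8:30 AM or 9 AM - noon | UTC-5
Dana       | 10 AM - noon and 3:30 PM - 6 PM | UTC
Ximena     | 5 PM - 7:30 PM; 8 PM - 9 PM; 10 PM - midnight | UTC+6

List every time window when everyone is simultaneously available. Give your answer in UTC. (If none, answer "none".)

Pita in UTC: 11:00-13:30, 16:00-17:00 (subtract 2h to convert from UTC+2).
Luca in UTC: 09:00-10:00, 11:00-13:30, 15:30-18:00 (subtract 2h to convert from UTC+2).
Sven in UTC: 11:30-13:30, 14:00-17:00 (add 5h to convert from UTC-5).
Dana in UTC: 10:00-12:00, 15:30-18:00.
Ximena in UTC: 11:00-13:30, 14:00-15:00, 16:00-18:00 (subtract 6h to convert from UTC+6).
Pita ∩ Luca: 11:00-13:30, 16:00-17:00.
Pita ∩ Luca ∩ Sven: 11:30-13:30, 16:00-17:00.
Pita ∩ Luca ∩ Sven ∩ Dana: 11:30-12:00, 16:00-17:00.
Pita ∩ Luca ∩ Sven ∩ Dana ∩ Ximena: 11:30-12:00, 16:00-17:00.

11:30-12:00, 16:00-17:00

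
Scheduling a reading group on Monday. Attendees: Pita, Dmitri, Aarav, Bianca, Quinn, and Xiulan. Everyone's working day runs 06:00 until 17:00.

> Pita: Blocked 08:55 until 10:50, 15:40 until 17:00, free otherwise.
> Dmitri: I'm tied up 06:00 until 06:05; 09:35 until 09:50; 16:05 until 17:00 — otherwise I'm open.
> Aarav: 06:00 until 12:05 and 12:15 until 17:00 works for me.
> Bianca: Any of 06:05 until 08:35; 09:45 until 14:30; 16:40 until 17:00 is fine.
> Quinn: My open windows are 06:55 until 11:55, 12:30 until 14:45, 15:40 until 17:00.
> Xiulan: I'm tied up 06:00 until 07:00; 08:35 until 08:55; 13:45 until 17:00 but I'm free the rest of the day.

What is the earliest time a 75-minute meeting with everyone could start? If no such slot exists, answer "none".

07:00

Pita free: 06:00-08:55, 10:50-15:40 (invert busy blocks within the working day).
Dmitri free: 06:05-09:35, 09:50-16:05 (invert busy blocks within the working day).
Aarav free: 06:00-12:05, 12:15-17:00.
Bianca free: 06:05-08:35, 09:45-14:30, 16:40-17:00.
Quinn free: 06:55-11:55, 12:30-14:45, 15:40-17:00.
Xiulan free: 07:00-08:35, 08:55-13:45 (invert busy blocks within the working day).
Pita ∩ Dmitri: 06:05-08:55, 10:50-15:40.
Pita ∩ Dmitri ∩ Aarav: 06:05-08:55, 10:50-12:05, 12:15-15:40.
Pita ∩ Dmitri ∩ Aarav ∩ Bianca: 06:05-08:35, 10:50-12:05, 12:15-14:30.
Pita ∩ Dmitri ∩ Aarav ∩ Bianca ∩ Quinn: 06:55-08:35, 10:50-11:55, 12:30-14:30.
Pita ∩ Dmitri ∩ Aarav ∩ Bianca ∩ Quinn ∩ Xiulan: 07:00-08:35, 10:50-11:55, 12:30-13:45.
So the common availability across everyone is 07:00-08:35, 10:50-11:55, 12:30-13:45.
The first common window of at least 75 minutes is 07:00-08:35, so the earliest start is 07:00.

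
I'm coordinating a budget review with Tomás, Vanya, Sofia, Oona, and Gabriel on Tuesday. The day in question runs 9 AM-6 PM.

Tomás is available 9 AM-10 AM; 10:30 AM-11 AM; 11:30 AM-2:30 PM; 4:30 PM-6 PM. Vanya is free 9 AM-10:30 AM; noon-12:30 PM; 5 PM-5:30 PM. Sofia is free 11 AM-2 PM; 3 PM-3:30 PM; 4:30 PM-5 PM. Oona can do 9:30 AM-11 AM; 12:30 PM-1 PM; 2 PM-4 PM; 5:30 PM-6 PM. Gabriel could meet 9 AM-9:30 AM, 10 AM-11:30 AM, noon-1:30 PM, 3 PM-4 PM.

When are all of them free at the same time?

Tomás ∩ Vanya: 09:00-10:00, 12:00-12:30, 17:00-17:30.
Tomás ∩ Vanya ∩ Sofia: 12:00-12:30.
Tomás ∩ Vanya ∩ Sofia ∩ Oona: ∅.
Tomás ∩ Vanya ∩ Sofia ∩ Oona ∩ Gabriel: ∅.
There is no time when everyone is free.

none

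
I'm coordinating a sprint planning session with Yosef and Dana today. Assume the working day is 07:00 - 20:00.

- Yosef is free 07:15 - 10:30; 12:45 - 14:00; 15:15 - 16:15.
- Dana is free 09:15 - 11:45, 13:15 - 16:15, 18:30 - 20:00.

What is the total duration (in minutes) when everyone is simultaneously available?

Yosef ∩ Dana: 09:15-10:30, 13:15-14:00, 15:15-16:15.
Summing the common windows: 75 + 45 + 60 = 180 minutes.

180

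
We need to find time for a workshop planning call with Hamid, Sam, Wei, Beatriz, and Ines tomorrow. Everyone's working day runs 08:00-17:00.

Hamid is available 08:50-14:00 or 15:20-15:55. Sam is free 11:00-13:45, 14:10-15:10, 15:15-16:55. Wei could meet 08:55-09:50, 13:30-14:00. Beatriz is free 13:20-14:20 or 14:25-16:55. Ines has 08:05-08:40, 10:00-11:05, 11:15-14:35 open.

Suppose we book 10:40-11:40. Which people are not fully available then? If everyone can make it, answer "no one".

Beatriz, Ines, Sam, Wei

Hamid: free for 10:40-11:40. Sam: not fully free for 10:40-11:40. Wei: not fully free for 10:40-11:40. Beatriz: not fully free for 10:40-11:40. Ines: not fully free for 10:40-11:40.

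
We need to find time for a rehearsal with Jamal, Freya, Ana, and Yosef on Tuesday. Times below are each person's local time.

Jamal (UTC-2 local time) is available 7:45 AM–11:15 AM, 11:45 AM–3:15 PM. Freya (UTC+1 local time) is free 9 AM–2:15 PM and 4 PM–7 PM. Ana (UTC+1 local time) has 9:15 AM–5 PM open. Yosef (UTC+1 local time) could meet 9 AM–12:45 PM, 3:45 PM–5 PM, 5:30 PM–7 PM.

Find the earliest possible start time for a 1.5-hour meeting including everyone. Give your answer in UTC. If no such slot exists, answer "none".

Jamal in UTC: 09:45-13:15, 13:45-17:15 (add 2h to convert from UTC-2).
Freya in UTC: 08:00-13:15, 15:00-18:00 (subtract 1h to convert from UTC+1).
Ana in UTC: 08:15-16:00 (subtract 1h to convert from UTC+1).
Yosef in UTC: 08:00-11:45, 14:45-16:00, 16:30-18:00 (subtract 1h to convert from UTC+1).
Jamal ∩ Freya: 09:45-13:15, 15:00-17:15.
Jamal ∩ Freya ∩ Ana: 09:45-13:15, 15:00-16:00.
Jamal ∩ Freya ∩ Ana ∩ Yosef: 09:45-11:45, 15:00-16:00.
The first common window of at least 90 minutes is 09:45-11:45, so the earliest start is 09:45.

09:45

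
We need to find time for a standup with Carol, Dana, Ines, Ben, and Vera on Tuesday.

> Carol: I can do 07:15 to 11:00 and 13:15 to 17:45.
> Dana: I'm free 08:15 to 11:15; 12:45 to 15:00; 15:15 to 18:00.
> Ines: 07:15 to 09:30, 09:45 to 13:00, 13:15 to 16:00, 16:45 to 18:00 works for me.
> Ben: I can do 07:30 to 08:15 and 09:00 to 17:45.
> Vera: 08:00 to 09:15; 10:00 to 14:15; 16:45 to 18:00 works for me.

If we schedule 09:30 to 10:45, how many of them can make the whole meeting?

Carol, Dana, and Ben can make the full 09:30-10:45 slot — that's 3.

3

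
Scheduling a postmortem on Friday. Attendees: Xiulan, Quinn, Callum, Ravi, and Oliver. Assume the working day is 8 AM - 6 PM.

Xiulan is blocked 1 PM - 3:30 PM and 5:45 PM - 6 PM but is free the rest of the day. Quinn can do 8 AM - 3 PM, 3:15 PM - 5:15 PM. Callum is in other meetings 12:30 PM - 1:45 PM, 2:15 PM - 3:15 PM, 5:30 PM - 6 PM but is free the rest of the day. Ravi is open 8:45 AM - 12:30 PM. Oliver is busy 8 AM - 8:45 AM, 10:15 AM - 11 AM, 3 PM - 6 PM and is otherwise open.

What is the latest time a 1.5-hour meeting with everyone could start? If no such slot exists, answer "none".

Xiulan free: 08:00-13:00, 15:30-17:45 (invert busy blocks within the working day).
Quinn free: 08:00-15:00, 15:15-17:15.
Callum free: 08:00-12:30, 13:45-14:15, 15:15-17:30 (invert busy blocks within the working day).
Ravi free: 08:45-12:30.
Oliver free: 08:45-10:15, 11:00-15:00 (invert busy blocks within the working day).
Xiulan ∩ Quinn: 08:00-13:00, 15:30-17:15.
Xiulan ∩ Quinn ∩ Callum: 08:00-12:30, 15:30-17:15.
Xiulan ∩ Quinn ∩ Callum ∩ Ravi: 08:45-12:30.
Xiulan ∩ Quinn ∩ Callum ∩ Ravi ∩ Oliver: 08:45-10:15, 11:00-12:30.
The last common window of at least 90 minutes is 11:00-12:30; a 90-minute meeting can start as late as 11:00 and still end by 12:30.

11:00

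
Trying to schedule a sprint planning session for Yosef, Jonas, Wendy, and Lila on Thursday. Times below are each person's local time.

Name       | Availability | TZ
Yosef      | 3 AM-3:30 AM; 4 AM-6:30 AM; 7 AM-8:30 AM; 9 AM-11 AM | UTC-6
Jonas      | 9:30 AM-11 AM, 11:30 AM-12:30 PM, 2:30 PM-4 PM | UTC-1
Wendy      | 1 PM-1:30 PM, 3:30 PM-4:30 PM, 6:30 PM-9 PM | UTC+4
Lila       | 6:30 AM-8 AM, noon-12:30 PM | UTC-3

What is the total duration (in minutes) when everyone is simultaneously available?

Yosef in UTC: 09:00-09:30, 10:00-12:30, 13:00-14:30, 15:00-17:00 (add 6h to convert from UTC-6).
Jonas in UTC: 10:30-12:00, 12:30-13:30, 15:30-17:00 (add 1h to convert from UTC-1).
Wendy in UTC: 09:00-09:30, 11:30-12:30, 14:30-17:00 (subtract 4h to convert from UTC+4).
Lila in UTC: 09:30-11:00, 15:00-15:30 (add 3h to convert from UTC-3).
Yosef ∩ Jonas: 10:30-12:00, 13:00-13:30, 15:30-17:00.
Yosef ∩ Jonas ∩ Wendy: 11:30-12:00, 15:30-17:00.
Yosef ∩ Jonas ∩ Wendy ∩ Lila: ∅.
There is no time when everyone is free.
There is no common window, so the total is 0 minutes.

0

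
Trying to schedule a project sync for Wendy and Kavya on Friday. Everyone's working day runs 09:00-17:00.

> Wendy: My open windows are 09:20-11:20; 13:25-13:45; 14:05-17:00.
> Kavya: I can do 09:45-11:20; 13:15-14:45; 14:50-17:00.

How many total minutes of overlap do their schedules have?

285

Wendy ∩ Kavya: 09:45-11:20, 13:25-13:45, 14:05-14:45, 14:50-17:00.
Summing the common windows: 95 + 20 + 40 + 130 = 285 minutes.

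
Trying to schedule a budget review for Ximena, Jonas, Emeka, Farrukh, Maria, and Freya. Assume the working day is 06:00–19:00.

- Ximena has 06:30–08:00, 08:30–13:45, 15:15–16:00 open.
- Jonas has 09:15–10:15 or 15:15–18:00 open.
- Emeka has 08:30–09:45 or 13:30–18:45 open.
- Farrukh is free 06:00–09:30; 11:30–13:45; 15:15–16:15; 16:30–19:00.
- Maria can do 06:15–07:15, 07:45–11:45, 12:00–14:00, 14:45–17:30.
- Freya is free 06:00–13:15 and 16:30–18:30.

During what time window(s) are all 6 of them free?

Ximena ∩ Jonas: 09:15-10:15, 15:15-16:00.
Ximena ∩ Jonas ∩ Emeka: 09:15-09:45, 15:15-16:00.
Ximena ∩ Jonas ∩ Emeka ∩ Farrukh: 09:15-09:30, 15:15-16:00.
Ximena ∩ Jonas ∩ Emeka ∩ Farrukh ∩ Maria: 09:15-09:30, 15:15-16:00.
Ximena ∩ Jonas ∩ Emeka ∩ Farrukh ∩ Maria ∩ Freya: 09:15-09:30.
So the common availability across everyone is 09:15-09:30.

09:15-09:30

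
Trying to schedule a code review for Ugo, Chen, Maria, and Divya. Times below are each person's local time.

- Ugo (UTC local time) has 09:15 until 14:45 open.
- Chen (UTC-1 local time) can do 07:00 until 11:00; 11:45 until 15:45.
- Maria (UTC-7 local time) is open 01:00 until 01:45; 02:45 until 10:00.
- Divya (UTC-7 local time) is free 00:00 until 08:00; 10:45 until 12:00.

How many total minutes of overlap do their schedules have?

Ugo in UTC: 09:15-14:45.
Chen in UTC: 08:00-12:00, 12:45-16:45 (add 1h to convert from UTC-1).
Maria in UTC: 08:00-08:45, 09:45-17:00 (add 7h to convert from UTC-7).
Divya in UTC: 07:00-15:00, 17:45-19:00 (add 7h to convert from UTC-7).
Ugo ∩ Chen: 09:15-12:00, 12:45-14:45.
Ugo ∩ Chen ∩ Maria: 09:45-12:00, 12:45-14:45.
Ugo ∩ Chen ∩ Maria ∩ Divya: 09:45-12:00, 12:45-14:45.
So the common availability across everyone is 09:45-12:00, 12:45-14:45.
Summing the common windows: 135 + 120 = 255 minutes.

255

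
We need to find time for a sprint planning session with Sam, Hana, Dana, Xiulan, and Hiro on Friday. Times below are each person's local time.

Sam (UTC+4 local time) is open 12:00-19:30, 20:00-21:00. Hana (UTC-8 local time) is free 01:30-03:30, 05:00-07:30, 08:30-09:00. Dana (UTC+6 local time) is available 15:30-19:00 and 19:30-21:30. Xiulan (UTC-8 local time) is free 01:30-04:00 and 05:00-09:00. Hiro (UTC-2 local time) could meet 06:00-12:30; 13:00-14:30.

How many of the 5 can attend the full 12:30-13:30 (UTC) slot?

2

Sam in UTC: 08:00-15:30, 16:00-17:00 (subtract 4h to convert from UTC+4).
Hana in UTC: 09:30-11:30, 13:00-15:30, 16:30-17:00 (add 8h to convert from UTC-8).
Dana in UTC: 09:30-13:00, 13:30-15:30 (subtract 6h to convert from UTC+6).
Xiulan in UTC: 09:30-12:00, 13:00-17:00 (add 8h to convert from UTC-8).
Hiro in UTC: 08:00-14:30, 15:00-16:30 (add 2h to convert from UTC-2).
Sam and Hiro can make the full 12:30-13:30 slot — that's 2.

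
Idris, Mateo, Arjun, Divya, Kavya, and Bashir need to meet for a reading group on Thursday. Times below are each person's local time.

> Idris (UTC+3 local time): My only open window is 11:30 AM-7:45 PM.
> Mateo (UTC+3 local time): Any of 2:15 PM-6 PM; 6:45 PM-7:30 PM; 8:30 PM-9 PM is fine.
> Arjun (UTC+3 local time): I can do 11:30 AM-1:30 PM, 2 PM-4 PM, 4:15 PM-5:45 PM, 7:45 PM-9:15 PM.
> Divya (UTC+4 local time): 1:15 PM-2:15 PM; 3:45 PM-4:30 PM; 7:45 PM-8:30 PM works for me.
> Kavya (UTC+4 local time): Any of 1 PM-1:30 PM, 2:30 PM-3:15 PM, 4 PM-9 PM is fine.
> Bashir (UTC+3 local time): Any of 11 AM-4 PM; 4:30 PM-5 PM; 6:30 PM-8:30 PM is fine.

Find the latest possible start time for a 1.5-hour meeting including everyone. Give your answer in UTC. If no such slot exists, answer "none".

none

Idris in UTC: 08:30-16:45 (subtract 3h to convert from UTC+3).
Mateo in UTC: 11:15-15:00, 15:45-16:30, 17:30-18:00 (subtract 3h to convert from UTC+3).
Arjun in UTC: 08:30-10:30, 11:00-13:00, 13:15-14:45, 16:45-18:15 (subtract 3h to convert from UTC+3).
Divya in UTC: 09:15-10:15, 11:45-12:30, 15:45-16:30 (subtract 4h to convert from UTC+4).
Kavya in UTC: 09:00-09:30, 10:30-11:15, 12:00-17:00 (subtract 4h to convert from UTC+4).
Bashir in UTC: 08:00-13:00, 13:30-14:00, 15:30-17:30 (subtract 3h to convert from UTC+3).
Idris ∩ Mateo: 11:15-15:00, 15:45-16:30.
Idris ∩ Mateo ∩ Arjun: 11:15-13:00, 13:15-14:45.
Idris ∩ Mateo ∩ Arjun ∩ Divya: 11:45-12:30.
Idris ∩ Mateo ∩ Arjun ∩ Divya ∩ Kavya: 12:00-12:30.
Idris ∩ Mateo ∩ Arjun ∩ Divya ∩ Kavya ∩ Bashir: 12:00-12:30.
No common window is at least 90 minutes long.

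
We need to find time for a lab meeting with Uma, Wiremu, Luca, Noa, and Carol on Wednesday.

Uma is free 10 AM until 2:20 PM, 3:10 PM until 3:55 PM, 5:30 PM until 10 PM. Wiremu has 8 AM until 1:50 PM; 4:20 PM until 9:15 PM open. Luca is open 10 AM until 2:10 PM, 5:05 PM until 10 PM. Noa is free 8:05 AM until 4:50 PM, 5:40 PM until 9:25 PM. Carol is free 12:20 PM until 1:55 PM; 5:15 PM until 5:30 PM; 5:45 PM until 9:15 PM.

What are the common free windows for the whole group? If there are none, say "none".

Uma ∩ Wiremu: 10:00-13:50, 17:30-21:15.
Uma ∩ Wiremu ∩ Luca: 10:00-13:50, 17:30-21:15.
Uma ∩ Wiremu ∩ Luca ∩ Noa: 10:00-13:50, 17:40-21:15.
Uma ∩ Wiremu ∩ Luca ∩ Noa ∩ Carol: 12:20-13:50, 17:45-21:15.
So the common availability across everyone is 12:20-13:50, 17:45-21:15.

12:20-13:50, 17:45-21:15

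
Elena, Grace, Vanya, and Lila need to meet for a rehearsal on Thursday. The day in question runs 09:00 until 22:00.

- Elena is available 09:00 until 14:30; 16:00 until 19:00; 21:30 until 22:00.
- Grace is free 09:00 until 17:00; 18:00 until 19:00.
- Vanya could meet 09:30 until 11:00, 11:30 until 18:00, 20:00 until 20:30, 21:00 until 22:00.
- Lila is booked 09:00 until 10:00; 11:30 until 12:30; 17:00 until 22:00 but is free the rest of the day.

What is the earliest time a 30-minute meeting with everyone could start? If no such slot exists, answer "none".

10:00

Elena free: 09:00-14:30, 16:00-19:00, 21:30-22:00.
Grace free: 09:00-17:00, 18:00-19:00.
Vanya free: 09:30-11:00, 11:30-18:00, 20:00-20:30, 21:00-22:00.
Lila free: 10:00-11:30, 12:30-17:00 (invert busy blocks within the working day).
Elena ∩ Grace: 09:00-14:30, 16:00-17:00, 18:00-19:00.
Elena ∩ Grace ∩ Vanya: 09:30-11:00, 11:30-14:30, 16:00-17:00.
Elena ∩ Grace ∩ Vanya ∩ Lila: 10:00-11:00, 12:30-14:30, 16:00-17:00.
So the common availability across everyone is 10:00-11:00, 12:30-14:30, 16:00-17:00.
The first common window of at least 30 minutes is 10:00-11:00, so the earliest start is 10:00.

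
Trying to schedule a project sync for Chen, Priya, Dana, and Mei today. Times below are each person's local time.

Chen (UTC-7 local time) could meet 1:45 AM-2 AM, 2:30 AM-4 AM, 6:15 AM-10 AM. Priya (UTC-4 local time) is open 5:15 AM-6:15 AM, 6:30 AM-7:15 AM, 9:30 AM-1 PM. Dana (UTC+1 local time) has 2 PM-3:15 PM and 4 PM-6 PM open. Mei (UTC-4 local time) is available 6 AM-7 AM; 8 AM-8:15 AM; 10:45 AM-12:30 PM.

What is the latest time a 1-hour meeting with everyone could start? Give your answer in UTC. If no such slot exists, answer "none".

Chen in UTC: 08:45-09:00, 09:30-11:00, 13:15-17:00 (add 7h to convert from UTC-7).
Priya in UTC: 09:15-10:15, 10:30-11:15, 13:30-17:00 (add 4h to convert from UTC-4).
Dana in UTC: 13:00-14:15, 15:00-17:00 (subtract 1h to convert from UTC+1).
Mei in UTC: 10:00-11:00, 12:00-12:15, 14:45-16:30 (add 4h to convert from UTC-4).
Chen ∩ Priya: 09:30-10:15, 10:30-11:00, 13:30-17:00.
Chen ∩ Priya ∩ Dana: 13:30-14:15, 15:00-17:00.
Chen ∩ Priya ∩ Dana ∩ Mei: 15:00-16:30.
The last common window of at least 60 minutes is 15:00-16:30; a 60-minute meeting can start as late as 15:30 and still end by 16:30.

15:30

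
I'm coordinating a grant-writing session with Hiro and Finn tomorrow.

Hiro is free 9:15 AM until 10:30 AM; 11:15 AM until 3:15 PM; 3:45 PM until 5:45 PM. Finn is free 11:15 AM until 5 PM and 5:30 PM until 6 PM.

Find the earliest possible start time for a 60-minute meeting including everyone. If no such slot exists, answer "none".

Hiro ∩ Finn: 11:15-15:15, 15:45-17:00, 17:30-17:45.
Those are the intersection windows.
The first common window of at least 60 minutes is 11:15-15:15, so the earliest start is 11:15.

11:15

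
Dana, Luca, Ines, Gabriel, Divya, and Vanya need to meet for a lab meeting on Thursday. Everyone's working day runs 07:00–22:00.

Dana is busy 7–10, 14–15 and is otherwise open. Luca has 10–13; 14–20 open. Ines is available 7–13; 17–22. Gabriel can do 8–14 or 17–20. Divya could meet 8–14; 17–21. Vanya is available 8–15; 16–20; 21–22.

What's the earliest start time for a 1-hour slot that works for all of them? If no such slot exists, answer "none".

10:00

Dana free: 10:00-14:00, 15:00-22:00 (invert busy blocks within the working day).
Luca free: 10:00-13:00, 14:00-20:00.
Ines free: 07:00-13:00, 17:00-22:00.
Gabriel free: 08:00-14:00, 17:00-20:00.
Divya free: 08:00-14:00, 17:00-21:00.
Vanya free: 08:00-15:00, 16:00-20:00, 21:00-22:00.
Dana ∩ Luca: 10:00-13:00, 15:00-20:00.
Dana ∩ Luca ∩ Ines: 10:00-13:00, 17:00-20:00.
Dana ∩ Luca ∩ Ines ∩ Gabriel: 10:00-13:00, 17:00-20:00.
Dana ∩ Luca ∩ Ines ∩ Gabriel ∩ Divya: 10:00-13:00, 17:00-20:00.
Dana ∩ Luca ∩ Ines ∩ Gabriel ∩ Divya ∩ Vanya: 10:00-13:00, 17:00-20:00.
So the common availability across everyone is 10:00-13:00, 17:00-20:00.
The first common window of at least 60 minutes is 10:00-13:00, so the earliest start is 10:00.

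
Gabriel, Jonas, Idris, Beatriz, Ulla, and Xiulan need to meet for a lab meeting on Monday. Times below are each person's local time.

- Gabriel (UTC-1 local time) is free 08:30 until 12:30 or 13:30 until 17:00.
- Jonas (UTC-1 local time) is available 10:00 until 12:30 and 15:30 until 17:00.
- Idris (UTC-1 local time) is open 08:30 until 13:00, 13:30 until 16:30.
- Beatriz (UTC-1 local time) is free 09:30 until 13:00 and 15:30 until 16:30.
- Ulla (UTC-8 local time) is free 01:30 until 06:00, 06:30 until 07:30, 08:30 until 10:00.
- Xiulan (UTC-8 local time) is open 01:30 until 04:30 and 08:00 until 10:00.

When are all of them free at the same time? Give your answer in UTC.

Gabriel in UTC: 09:30-13:30, 14:30-18:00 (add 1h to convert from UTC-1).
Jonas in UTC: 11:00-13:30, 16:30-18:00 (add 1h to convert from UTC-1).
Idris in UTC: 09:30-14:00, 14:30-17:30 (add 1h to convert from UTC-1).
Beatriz in UTC: 10:30-14:00, 16:30-17:30 (add 1h to convert from UTC-1).
Ulla in UTC: 09:30-14:00, 14:30-15:30, 16:30-18:00 (add 8h to convert from UTC-8).
Xiulan in UTC: 09:30-12:30, 16:00-18:00 (add 8h to convert from UTC-8).
Gabriel ∩ Jonas: 11:00-13:30, 16:30-18:00.
Gabriel ∩ Jonas ∩ Idris: 11:00-13:30, 16:30-17:30.
Gabriel ∩ Jonas ∩ Idris ∩ Beatriz: 11:00-13:30, 16:30-17:30.
Gabriel ∩ Jonas ∩ Idris ∩ Beatriz ∩ Ulla: 11:00-13:30, 16:30-17:30.
Gabriel ∩ Jonas ∩ Idris ∩ Beatriz ∩ Ulla ∩ Xiulan: 11:00-12:30, 16:30-17:30.

11:00-12:30, 16:30-17:30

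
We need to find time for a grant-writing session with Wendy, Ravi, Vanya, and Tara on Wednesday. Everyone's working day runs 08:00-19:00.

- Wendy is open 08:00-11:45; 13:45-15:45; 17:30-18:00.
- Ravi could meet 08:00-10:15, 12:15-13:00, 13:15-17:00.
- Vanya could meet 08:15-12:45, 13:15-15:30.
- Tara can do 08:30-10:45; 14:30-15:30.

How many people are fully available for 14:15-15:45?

2

Wendy and Ravi can make the full 14:15-15:45 slot — that's 2.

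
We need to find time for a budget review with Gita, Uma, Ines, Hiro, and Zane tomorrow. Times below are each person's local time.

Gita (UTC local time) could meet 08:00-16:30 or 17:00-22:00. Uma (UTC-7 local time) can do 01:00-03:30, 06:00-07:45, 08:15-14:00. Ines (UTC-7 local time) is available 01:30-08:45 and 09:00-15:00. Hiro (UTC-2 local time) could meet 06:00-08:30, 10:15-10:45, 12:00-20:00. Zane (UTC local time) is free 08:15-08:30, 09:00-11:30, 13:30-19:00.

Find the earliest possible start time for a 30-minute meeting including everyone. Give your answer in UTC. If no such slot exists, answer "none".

09:00

Gita in UTC: 08:00-16:30, 17:00-22:00.
Uma in UTC: 08:00-10:30, 13:00-14:45, 15:15-21:00 (add 7h to convert from UTC-7).
Ines in UTC: 08:30-15:45, 16:00-22:00 (add 7h to convert from UTC-7).
Hiro in UTC: 08:00-10:30, 12:15-12:45, 14:00-22:00 (add 2h to convert from UTC-2).
Zane in UTC: 08:15-08:30, 09:00-11:30, 13:30-19:00.
Gita ∩ Uma: 08:00-10:30, 13:00-14:45, 15:15-16:30, 17:00-21:00.
Gita ∩ Uma ∩ Ines: 08:30-10:30, 13:00-14:45, 15:15-15:45, 16:00-16:30, 17:00-21:00.
Gita ∩ Uma ∩ Ines ∩ Hiro: 08:30-10:30, 14:00-14:45, 15:15-15:45, 16:00-16:30, 17:00-21:00.
Gita ∩ Uma ∩ Ines ∩ Hiro ∩ Zane: 09:00-10:30, 14:00-14:45, 15:15-15:45, 16:00-16:30, 17:00-19:00.
The first common window of at least 30 minutes is 09:00-10:30, so the earliest start is 09:00.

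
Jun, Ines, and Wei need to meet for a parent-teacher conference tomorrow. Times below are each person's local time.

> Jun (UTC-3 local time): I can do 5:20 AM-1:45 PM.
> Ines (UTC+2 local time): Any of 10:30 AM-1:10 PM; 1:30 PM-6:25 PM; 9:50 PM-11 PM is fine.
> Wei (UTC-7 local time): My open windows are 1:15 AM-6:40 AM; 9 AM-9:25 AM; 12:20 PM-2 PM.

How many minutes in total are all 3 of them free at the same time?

315

Jun in UTC: 08:20-16:45 (add 3h to convert from UTC-3).
Ines in UTC: 08:30-11:10, 11:30-16:25, 19:50-21:00 (subtract 2h to convert from UTC+2).
Wei in UTC: 08:15-13:40, 16:00-16:25, 19:20-21:00 (add 7h to convert from UTC-7).
Jun ∩ Ines: 08:30-11:10, 11:30-16:25.
Jun ∩ Ines ∩ Wei: 08:30-11:10, 11:30-13:40, 16:00-16:25.
Summing the common windows: 160 + 130 + 25 = 315 minutes.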